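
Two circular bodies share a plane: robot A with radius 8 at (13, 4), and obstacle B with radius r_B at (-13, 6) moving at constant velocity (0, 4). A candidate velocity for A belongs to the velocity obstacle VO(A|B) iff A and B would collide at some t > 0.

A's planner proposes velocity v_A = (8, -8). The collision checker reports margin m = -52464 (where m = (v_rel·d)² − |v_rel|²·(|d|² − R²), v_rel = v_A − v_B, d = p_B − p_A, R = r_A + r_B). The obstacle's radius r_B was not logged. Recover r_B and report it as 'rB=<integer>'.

m = -52464
d = (-26, 2);  v_rel = (8, -12),  |v_rel|² = 208
v_rel×d = (8)·(2) − (-12)·(-26) = -296
since m = R²·208 − (-296)²:  R² = (87616 + -52464) / 208 = 169
R = √169 = 13  ⇒  r_B = 13 − 8 = 5

rB=5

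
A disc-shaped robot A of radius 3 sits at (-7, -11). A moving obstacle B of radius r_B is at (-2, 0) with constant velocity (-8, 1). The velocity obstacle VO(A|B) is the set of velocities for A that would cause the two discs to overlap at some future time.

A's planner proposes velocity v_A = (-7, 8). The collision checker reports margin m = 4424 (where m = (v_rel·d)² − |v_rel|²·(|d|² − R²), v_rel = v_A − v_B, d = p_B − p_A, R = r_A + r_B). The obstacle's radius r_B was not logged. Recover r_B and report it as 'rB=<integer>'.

m = 4424
d = (5, 11);  v_rel = (1, 7),  |v_rel|² = 50
v_rel×d = (1)·(11) − (7)·(5) = -24
since m = R²·50 − (-24)²:  R² = (576 + 4424) / 50 = 100
R = √100 = 10  ⇒  r_B = 10 − 3 = 7

rB=7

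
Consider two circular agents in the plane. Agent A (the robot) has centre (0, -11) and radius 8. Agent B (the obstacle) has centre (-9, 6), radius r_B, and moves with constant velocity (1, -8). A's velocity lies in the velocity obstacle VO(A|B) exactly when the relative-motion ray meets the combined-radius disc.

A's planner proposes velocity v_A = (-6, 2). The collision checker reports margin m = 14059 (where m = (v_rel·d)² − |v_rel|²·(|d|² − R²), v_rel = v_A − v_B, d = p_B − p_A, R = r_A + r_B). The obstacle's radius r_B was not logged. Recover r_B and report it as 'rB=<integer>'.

m = 14059
d = (-9, 17);  v_rel = (-7, 10),  |v_rel|² = 149
v_rel×d = (-7)·(17) − (10)·(-9) = -29
since m = R²·149 − (-29)²:  R² = (841 + 14059) / 149 = 100
R = √100 = 10  ⇒  r_B = 10 − 8 = 2

rB=2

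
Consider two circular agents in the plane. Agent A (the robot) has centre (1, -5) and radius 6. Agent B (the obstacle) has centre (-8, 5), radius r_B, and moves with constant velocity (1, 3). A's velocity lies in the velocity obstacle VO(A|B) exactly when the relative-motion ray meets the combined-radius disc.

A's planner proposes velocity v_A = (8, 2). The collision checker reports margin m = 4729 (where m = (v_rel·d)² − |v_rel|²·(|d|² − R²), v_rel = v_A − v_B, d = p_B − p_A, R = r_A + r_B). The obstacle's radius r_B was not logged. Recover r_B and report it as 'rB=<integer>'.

m = 4729
d = (-9, 10);  v_rel = (7, -1),  |v_rel|² = 50
v_rel×d = (7)·(10) − (-1)·(-9) = 61
since m = R²·50 − 61²:  R² = (3721 + 4729) / 50 = 169
R = √169 = 13  ⇒  r_B = 13 − 6 = 7

rB=7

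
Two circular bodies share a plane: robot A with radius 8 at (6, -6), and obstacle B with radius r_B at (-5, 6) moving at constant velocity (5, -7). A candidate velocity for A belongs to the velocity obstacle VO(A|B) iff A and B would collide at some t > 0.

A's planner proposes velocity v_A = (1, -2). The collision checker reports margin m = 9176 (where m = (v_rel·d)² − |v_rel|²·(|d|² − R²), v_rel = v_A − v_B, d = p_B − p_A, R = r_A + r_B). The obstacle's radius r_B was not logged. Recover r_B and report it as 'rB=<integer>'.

m = 9176
d = (-11, 12);  v_rel = (-4, 5),  |v_rel|² = 41
v_rel×d = (-4)·(12) − (5)·(-11) = 7
since m = R²·41 − 7²:  R² = (49 + 9176) / 41 = 225
R = √225 = 15  ⇒  r_B = 15 − 8 = 7

rB=7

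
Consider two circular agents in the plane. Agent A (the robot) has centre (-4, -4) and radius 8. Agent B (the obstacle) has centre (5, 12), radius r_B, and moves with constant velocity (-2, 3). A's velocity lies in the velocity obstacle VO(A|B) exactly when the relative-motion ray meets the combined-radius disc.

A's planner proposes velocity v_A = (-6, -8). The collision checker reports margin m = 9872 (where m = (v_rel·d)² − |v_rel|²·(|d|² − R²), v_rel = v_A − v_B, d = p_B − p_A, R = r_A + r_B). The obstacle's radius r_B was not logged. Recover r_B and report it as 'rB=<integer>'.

m = 9872
d = (9, 16);  v_rel = (-4, -11),  |v_rel|² = 137
v_rel×d = (-4)·(16) − (-11)·(9) = 35
since m = R²·137 − 35²:  R² = (1225 + 9872) / 137 = 81
R = √81 = 9  ⇒  r_B = 9 − 8 = 1

rB=1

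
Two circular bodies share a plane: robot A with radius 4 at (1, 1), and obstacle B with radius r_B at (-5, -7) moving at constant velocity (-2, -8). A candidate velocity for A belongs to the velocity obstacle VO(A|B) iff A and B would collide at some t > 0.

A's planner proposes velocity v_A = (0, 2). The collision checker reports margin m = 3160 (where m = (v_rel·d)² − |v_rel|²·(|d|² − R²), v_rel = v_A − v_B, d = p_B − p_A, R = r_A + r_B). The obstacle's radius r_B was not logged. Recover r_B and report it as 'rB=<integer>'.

m = 3160
d = (-6, -8);  v_rel = (2, 10),  |v_rel|² = 104
v_rel×d = (2)·(-8) − (10)·(-6) = 44
since m = R²·104 − 44²:  R² = (1936 + 3160) / 104 = 49
R = √49 = 7  ⇒  r_B = 7 − 4 = 3

rB=3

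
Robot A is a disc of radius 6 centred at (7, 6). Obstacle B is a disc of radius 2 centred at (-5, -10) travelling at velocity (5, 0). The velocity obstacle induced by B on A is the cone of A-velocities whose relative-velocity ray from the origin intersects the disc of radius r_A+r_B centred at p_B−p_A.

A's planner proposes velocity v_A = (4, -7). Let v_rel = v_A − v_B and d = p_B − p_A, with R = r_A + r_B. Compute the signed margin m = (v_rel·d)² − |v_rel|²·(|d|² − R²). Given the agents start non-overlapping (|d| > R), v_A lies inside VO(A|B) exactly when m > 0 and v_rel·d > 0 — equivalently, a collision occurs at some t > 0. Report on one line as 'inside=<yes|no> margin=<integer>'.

d = (-12, -16),  |d|² = 400;  R = 6+2 = 8,  c = 400−8² = 336
v_rel = (-1, -7),  |v_rel|² = 50;  v_rel·d = (-1)·(-12) + (-7)·(-16) = 124
50·t² − 248·t + 336 = 0  ⇒  m = 124² − 50·336 = -1424
m = -1424 < 0,  v_rel·d = 124 > 0  ⇒  outside

inside=no margin=-1424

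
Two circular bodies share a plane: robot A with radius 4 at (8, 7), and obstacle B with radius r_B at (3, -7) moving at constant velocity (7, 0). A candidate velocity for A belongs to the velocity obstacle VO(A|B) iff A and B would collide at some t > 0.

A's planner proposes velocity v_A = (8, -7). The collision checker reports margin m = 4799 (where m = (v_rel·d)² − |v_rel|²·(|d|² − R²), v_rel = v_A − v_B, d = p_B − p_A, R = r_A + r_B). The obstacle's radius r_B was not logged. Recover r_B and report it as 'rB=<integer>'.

m = 4799
d = (-5, -14);  v_rel = (1, -7),  |v_rel|² = 50
v_rel×d = (1)·(-14) − (-7)·(-5) = -49
since m = R²·50 − (-49)²:  R² = (2401 + 4799) / 50 = 144
R = √144 = 12  ⇒  r_B = 12 − 4 = 8

rB=8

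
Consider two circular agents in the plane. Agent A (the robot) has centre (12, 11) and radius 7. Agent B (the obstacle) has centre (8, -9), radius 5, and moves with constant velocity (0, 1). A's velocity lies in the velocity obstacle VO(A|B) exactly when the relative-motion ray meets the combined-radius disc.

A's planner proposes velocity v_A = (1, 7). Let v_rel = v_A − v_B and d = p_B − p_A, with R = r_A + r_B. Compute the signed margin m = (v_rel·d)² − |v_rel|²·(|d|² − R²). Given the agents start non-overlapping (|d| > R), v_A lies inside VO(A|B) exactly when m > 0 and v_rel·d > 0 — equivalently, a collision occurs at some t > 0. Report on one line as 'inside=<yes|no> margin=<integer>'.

d = (-4, -20),  |d|² = 416;  R = 7+5 = 12,  c = 416−12² = 272
v_rel = (1, 6),  |v_rel|² = 37;  v_rel·d = (1)·(-4) + (6)·(-20) = -124
37·t² + 248·t + 272 = 0  ⇒  m = (-124)² − 37·272 = 5312
m = 5312 > 0,  v_rel·d = -124 < 0  ⇒  outside

inside=no margin=5312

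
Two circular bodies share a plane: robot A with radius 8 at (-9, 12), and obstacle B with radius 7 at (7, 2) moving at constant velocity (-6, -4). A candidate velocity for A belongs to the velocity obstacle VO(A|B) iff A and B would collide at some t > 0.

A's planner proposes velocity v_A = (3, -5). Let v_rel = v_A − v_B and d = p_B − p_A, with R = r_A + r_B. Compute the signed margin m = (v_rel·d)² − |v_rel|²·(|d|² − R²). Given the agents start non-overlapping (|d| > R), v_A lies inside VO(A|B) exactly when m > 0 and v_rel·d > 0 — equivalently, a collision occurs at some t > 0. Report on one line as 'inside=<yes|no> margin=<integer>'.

d = (16, -10),  |d|² = 356;  R = 8+7 = 15,  c = 356−15² = 131
v_rel = (9, -1),  |v_rel|² = 82;  v_rel·d = (9)·(16) + (-1)·(-10) = 154
82·t² − 308·t + 131 = 0  ⇒  m = 154² − 82·131 = 12974
m = 12974 > 0,  v_rel·d = 154 > 0  ⇒  inside

inside=yes margin=12974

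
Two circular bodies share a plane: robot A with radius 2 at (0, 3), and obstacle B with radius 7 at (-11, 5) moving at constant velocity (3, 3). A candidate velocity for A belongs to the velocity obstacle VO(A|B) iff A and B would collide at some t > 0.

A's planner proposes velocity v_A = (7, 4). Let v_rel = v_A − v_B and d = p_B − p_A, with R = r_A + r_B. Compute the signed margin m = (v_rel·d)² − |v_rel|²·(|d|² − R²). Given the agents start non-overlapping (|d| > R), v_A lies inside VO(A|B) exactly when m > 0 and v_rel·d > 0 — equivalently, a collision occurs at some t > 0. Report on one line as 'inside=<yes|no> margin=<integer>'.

d = (-11, 2),  |d|² = 125;  R = 2+7 = 9,  c = 125−9² = 44
v_rel = (4, 1),  |v_rel|² = 17;  v_rel·d = (4)·(-11) + (1)·(2) = -42
17·t² + 84·t + 44 = 0  ⇒  m = (-42)² − 17·44 = 1016
m = 1016 > 0,  v_rel·d = -42 < 0  ⇒  outside

inside=no margin=1016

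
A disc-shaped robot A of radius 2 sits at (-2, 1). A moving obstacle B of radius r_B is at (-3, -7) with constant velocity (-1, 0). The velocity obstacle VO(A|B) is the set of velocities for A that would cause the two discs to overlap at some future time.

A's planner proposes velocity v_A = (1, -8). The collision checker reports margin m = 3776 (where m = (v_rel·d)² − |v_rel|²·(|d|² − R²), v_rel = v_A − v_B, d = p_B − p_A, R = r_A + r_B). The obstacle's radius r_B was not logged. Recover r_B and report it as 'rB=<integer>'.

m = 3776
d = (-1, -8);  v_rel = (2, -8),  |v_rel|² = 68
v_rel×d = (2)·(-8) − (-8)·(-1) = -24
since m = R²·68 − (-24)²:  R² = (576 + 3776) / 68 = 64
R = √64 = 8  ⇒  r_B = 8 − 2 = 6

rB=6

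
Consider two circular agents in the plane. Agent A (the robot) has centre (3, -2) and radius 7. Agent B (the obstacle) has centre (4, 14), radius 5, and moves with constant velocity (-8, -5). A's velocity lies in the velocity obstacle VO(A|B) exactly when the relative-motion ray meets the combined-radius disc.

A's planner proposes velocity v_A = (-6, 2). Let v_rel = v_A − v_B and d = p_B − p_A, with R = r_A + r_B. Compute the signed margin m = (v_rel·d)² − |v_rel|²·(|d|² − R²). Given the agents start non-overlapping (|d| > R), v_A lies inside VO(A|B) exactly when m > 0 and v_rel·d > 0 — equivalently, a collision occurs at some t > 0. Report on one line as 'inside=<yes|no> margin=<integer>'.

d = (1, 16),  |d|² = 257;  R = 7+5 = 12,  c = 257−12² = 113
v_rel = (2, 7),  |v_rel|² = 53;  v_rel·d = (2)·(1) + (7)·(16) = 114
53·t² − 228·t + 113 = 0  ⇒  m = 114² − 53·113 = 7007
m = 7007 > 0,  v_rel·d = 114 > 0  ⇒  inside

inside=yes margin=7007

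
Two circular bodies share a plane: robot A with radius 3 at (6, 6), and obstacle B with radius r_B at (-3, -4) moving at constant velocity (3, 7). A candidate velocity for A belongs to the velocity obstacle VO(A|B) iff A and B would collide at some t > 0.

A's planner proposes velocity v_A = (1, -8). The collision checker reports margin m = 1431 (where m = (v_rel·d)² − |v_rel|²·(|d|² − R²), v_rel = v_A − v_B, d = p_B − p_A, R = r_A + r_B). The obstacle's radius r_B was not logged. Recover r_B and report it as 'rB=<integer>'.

m = 1431
d = (-9, -10);  v_rel = (-2, -15),  |v_rel|² = 229
v_rel×d = (-2)·(-10) − (-15)·(-9) = -115
since m = R²·229 − (-115)²:  R² = (13225 + 1431) / 229 = 64
R = √64 = 8  ⇒  r_B = 8 − 3 = 5

rB=5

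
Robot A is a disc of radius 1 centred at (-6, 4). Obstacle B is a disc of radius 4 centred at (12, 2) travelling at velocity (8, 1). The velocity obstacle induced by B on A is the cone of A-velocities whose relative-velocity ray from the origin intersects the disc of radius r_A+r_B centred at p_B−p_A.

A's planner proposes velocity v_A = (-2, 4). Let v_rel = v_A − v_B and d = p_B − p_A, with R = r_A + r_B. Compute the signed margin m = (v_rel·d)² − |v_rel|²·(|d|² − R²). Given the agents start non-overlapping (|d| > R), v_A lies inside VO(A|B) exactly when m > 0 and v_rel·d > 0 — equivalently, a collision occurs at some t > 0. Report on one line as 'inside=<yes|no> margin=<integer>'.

d = (18, -2),  |d|² = 328;  R = 1+4 = 5,  c = 328−5² = 303
v_rel = (-10, 3),  |v_rel|² = 109;  v_rel·d = (-10)·(18) + (3)·(-2) = -186
109·t² + 372·t + 303 = 0  ⇒  m = (-186)² − 109·303 = 1569
m = 1569 > 0,  v_rel·d = -186 < 0  ⇒  outside

inside=no margin=1569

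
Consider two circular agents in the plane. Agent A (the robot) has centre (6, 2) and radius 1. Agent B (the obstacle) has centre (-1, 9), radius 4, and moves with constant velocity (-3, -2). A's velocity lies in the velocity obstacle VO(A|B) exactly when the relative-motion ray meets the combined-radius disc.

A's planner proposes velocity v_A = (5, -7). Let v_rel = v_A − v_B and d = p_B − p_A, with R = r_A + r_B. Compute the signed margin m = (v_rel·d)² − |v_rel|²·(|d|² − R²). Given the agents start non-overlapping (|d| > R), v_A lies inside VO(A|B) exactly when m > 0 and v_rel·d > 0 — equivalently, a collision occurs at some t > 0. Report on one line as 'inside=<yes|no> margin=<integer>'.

d = (-7, 7),  |d|² = 98;  R = 1+4 = 5,  c = 98−5² = 73
v_rel = (8, -5),  |v_rel|² = 89;  v_rel·d = (8)·(-7) + (-5)·(7) = -91
89·t² + 182·t + 73 = 0  ⇒  m = (-91)² − 89·73 = 1784
m = 1784 > 0,  v_rel·d = -91 < 0  ⇒  outside

inside=no margin=1784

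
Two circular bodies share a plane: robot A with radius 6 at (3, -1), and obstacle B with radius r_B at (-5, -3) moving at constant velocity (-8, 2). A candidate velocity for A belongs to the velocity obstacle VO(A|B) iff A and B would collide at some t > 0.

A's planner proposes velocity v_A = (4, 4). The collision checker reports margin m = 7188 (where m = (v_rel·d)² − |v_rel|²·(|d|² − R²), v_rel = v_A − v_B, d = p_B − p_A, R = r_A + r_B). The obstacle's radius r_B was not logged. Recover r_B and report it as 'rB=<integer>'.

m = 7188
d = (-8, -2);  v_rel = (12, 2),  |v_rel|² = 148
v_rel×d = (12)·(-2) − (2)·(-8) = -8
since m = R²·148 − (-8)²:  R² = (64 + 7188) / 148 = 49
R = √49 = 7  ⇒  r_B = 7 − 6 = 1

rB=1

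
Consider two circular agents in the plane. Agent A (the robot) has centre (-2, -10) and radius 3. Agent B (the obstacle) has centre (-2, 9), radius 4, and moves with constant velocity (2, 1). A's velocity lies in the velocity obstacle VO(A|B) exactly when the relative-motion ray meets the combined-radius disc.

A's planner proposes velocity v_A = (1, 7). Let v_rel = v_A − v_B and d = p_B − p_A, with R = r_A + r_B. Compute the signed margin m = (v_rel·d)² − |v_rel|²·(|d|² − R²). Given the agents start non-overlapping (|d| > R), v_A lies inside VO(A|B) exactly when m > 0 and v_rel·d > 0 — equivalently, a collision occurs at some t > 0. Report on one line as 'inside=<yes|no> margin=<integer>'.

d = (0, 19),  |d|² = 361;  R = 3+4 = 7,  c = 361−7² = 312
v_rel = (-1, 6),  |v_rel|² = 37;  v_rel·d = (-1)·(0) + (6)·(19) = 114
37·t² − 228·t + 312 = 0  ⇒  m = 114² − 37·312 = 1452
m = 1452 > 0,  v_rel·d = 114 > 0  ⇒  inside

inside=yes margin=1452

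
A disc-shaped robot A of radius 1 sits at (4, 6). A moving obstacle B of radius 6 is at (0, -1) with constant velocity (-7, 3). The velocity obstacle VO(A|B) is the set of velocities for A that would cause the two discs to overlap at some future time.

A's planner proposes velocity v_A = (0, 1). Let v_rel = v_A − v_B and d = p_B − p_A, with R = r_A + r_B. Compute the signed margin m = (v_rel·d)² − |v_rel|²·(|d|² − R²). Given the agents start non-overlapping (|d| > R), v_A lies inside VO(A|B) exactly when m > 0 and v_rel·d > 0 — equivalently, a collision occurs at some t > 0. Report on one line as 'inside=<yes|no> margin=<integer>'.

d = (-4, -7),  |d|² = 65;  R = 1+6 = 7,  c = 65−7² = 16
v_rel = (7, -2),  |v_rel|² = 53;  v_rel·d = (7)·(-4) + (-2)·(-7) = -14
53·t² + 28·t + 16 = 0  ⇒  m = (-14)² − 53·16 = -652
m = -652 < 0,  v_rel·d = -14 < 0  ⇒  outside

inside=no margin=-652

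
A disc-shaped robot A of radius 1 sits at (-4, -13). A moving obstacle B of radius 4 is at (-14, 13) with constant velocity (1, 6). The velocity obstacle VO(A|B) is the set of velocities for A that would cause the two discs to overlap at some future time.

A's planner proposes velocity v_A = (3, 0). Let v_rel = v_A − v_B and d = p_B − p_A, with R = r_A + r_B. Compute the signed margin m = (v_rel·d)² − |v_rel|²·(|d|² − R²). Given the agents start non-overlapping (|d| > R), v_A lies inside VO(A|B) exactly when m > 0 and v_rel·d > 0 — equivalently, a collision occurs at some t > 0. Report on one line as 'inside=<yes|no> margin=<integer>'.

d = (-10, 26),  |d|² = 776;  R = 1+4 = 5,  c = 776−5² = 751
v_rel = (2, -6),  |v_rel|² = 40;  v_rel·d = (2)·(-10) + (-6)·(26) = -176
40·t² + 352·t + 751 = 0  ⇒  m = (-176)² − 40·751 = 936
m = 936 > 0,  v_rel·d = -176 < 0  ⇒  outside

inside=no margin=936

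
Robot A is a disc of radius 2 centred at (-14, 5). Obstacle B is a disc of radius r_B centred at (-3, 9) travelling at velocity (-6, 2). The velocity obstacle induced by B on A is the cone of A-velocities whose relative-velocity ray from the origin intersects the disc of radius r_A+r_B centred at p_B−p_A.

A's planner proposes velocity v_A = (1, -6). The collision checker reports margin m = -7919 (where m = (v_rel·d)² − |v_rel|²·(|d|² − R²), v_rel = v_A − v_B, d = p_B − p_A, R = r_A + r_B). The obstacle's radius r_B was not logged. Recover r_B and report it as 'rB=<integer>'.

m = -7919
d = (11, 4);  v_rel = (7, -8),  |v_rel|² = 113
v_rel×d = (7)·(4) − (-8)·(11) = 116
since m = R²·113 − 116²:  R² = (13456 + -7919) / 113 = 49
R = √49 = 7  ⇒  r_B = 7 − 2 = 5

rB=5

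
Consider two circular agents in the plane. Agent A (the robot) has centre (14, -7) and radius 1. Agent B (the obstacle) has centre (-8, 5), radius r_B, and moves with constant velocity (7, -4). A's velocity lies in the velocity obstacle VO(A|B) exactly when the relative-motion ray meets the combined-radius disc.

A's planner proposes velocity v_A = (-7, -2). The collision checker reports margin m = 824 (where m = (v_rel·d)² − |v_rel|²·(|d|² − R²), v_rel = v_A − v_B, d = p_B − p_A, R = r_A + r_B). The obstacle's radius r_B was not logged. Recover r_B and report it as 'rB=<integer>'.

m = 824
d = (-22, 12);  v_rel = (-14, 2),  |v_rel|² = 200
v_rel×d = (-14)·(12) − (2)·(-22) = -124
since m = R²·200 − (-124)²:  R² = (15376 + 824) / 200 = 81
R = √81 = 9  ⇒  r_B = 9 − 1 = 8

rB=8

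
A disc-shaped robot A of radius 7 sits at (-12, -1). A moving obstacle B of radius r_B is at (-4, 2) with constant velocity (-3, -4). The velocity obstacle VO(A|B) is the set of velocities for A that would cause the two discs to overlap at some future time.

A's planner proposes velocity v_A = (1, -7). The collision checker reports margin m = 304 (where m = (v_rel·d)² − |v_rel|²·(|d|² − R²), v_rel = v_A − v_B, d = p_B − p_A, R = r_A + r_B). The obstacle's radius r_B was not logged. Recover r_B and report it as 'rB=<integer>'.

m = 304
d = (8, 3);  v_rel = (4, -3),  |v_rel|² = 25
v_rel×d = (4)·(3) − (-3)·(8) = 36
since m = R²·25 − 36²:  R² = (1296 + 304) / 25 = 64
R = √64 = 8  ⇒  r_B = 8 − 7 = 1

rB=1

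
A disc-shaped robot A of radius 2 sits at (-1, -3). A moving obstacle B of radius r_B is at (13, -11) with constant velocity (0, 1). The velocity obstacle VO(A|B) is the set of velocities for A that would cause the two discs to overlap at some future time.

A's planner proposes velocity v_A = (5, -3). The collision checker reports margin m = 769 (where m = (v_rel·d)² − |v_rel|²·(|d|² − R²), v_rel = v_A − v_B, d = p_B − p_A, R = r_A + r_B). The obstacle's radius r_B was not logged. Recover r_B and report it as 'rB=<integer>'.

m = 769
d = (14, -8);  v_rel = (5, -4),  |v_rel|² = 41
v_rel×d = (5)·(-8) − (-4)·(14) = 16
since m = R²·41 − 16²:  R² = (256 + 769) / 41 = 25
R = √25 = 5  ⇒  r_B = 5 − 2 = 3

rB=3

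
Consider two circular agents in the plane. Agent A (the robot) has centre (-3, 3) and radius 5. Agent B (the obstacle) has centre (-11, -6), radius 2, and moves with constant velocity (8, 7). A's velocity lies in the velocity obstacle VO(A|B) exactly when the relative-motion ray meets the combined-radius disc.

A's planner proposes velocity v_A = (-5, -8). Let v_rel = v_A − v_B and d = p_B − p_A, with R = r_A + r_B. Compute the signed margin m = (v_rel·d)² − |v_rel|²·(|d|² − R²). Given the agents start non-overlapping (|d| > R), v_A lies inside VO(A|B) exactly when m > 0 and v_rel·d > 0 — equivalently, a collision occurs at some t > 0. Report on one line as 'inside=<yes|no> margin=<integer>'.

d = (-8, -9),  |d|² = 145;  R = 5+2 = 7,  c = 145−7² = 96
v_rel = (-13, -15),  |v_rel|² = 394;  v_rel·d = (-13)·(-8) + (-15)·(-9) = 239
394·t² − 478·t + 96 = 0  ⇒  m = 239² − 394·96 = 19297
m = 19297 > 0,  v_rel·d = 239 > 0  ⇒  inside

inside=yes margin=19297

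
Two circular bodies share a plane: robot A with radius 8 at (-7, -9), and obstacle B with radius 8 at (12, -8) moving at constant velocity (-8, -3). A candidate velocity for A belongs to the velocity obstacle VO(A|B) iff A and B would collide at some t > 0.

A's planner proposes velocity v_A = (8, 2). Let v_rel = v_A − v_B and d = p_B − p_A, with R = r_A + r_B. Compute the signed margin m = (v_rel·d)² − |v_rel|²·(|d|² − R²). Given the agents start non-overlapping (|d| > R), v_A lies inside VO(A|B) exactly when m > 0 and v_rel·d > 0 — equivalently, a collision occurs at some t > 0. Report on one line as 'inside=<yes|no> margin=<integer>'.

d = (19, 1),  |d|² = 362;  R = 8+8 = 16,  c = 362−16² = 106
v_rel = (16, 5),  |v_rel|² = 281;  v_rel·d = (16)·(19) + (5)·(1) = 309
281·t² − 618·t + 106 = 0  ⇒  m = 309² − 281·106 = 65695
m = 65695 > 0,  v_rel·d = 309 > 0  ⇒  inside

inside=yes margin=65695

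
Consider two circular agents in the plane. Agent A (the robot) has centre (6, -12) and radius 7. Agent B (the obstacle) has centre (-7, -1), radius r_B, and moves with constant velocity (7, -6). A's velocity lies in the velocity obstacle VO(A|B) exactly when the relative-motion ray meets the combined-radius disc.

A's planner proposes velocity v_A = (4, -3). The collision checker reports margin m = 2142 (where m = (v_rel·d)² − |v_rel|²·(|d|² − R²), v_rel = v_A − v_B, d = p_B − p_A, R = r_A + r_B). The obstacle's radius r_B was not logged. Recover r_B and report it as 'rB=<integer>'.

m = 2142
d = (-13, 11);  v_rel = (-3, 3),  |v_rel|² = 18
v_rel×d = (-3)·(11) − (3)·(-13) = 6
since m = R²·18 − 6²:  R² = (36 + 2142) / 18 = 121
R = √121 = 11  ⇒  r_B = 11 − 7 = 4

rB=4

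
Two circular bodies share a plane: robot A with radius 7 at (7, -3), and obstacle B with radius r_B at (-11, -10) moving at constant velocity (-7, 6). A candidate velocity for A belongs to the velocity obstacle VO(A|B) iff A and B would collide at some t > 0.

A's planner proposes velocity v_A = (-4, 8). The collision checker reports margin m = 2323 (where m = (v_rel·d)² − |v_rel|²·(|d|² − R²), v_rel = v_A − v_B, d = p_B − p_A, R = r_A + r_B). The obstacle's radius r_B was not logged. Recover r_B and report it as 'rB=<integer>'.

m = 2323
d = (-18, -7);  v_rel = (3, 2),  |v_rel|² = 13
v_rel×d = (3)·(-7) − (2)·(-18) = 15
since m = R²·13 − 15²:  R² = (225 + 2323) / 13 = 196
R = √196 = 14  ⇒  r_B = 14 − 7 = 7

rB=7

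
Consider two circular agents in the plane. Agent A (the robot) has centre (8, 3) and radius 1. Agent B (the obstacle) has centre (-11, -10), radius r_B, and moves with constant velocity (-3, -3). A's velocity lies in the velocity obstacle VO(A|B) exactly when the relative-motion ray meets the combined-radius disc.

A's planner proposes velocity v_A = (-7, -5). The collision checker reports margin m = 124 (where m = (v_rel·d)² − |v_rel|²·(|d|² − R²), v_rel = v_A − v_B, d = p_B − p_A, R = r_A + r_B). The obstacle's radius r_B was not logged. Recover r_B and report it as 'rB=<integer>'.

m = 124
d = (-19, -13);  v_rel = (-4, -2),  |v_rel|² = 20
v_rel×d = (-4)·(-13) − (-2)·(-19) = 14
since m = R²·20 − 14²:  R² = (196 + 124) / 20 = 16
R = √16 = 4  ⇒  r_B = 4 − 1 = 3

rB=3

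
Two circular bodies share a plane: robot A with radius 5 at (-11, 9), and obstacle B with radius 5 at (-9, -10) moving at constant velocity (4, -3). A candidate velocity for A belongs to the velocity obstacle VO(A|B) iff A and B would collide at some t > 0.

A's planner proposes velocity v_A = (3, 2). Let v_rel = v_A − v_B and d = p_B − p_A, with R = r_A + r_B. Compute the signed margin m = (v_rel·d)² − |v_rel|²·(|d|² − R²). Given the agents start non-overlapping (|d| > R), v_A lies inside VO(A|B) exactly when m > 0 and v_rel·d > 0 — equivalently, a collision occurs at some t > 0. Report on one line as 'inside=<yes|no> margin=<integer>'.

d = (2, -19),  |d|² = 365;  R = 5+5 = 10,  c = 365−10² = 265
v_rel = (-1, 5),  |v_rel|² = 26;  v_rel·d = (-1)·(2) + (5)·(-19) = -97
26·t² + 194·t + 265 = 0  ⇒  m = (-97)² − 26·265 = 2519
m = 2519 > 0,  v_rel·d = -97 < 0  ⇒  outside

inside=no margin=2519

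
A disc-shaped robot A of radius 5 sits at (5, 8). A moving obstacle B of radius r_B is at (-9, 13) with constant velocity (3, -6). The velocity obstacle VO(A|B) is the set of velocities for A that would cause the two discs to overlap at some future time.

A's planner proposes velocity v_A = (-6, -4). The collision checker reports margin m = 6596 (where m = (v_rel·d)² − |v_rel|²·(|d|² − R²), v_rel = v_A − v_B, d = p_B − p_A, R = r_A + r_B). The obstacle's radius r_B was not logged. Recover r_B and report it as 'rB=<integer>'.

m = 6596
d = (-14, 5);  v_rel = (-9, 2),  |v_rel|² = 85
v_rel×d = (-9)·(5) − (2)·(-14) = -17
since m = R²·85 − (-17)²:  R² = (289 + 6596) / 85 = 81
R = √81 = 9  ⇒  r_B = 9 − 5 = 4

rB=4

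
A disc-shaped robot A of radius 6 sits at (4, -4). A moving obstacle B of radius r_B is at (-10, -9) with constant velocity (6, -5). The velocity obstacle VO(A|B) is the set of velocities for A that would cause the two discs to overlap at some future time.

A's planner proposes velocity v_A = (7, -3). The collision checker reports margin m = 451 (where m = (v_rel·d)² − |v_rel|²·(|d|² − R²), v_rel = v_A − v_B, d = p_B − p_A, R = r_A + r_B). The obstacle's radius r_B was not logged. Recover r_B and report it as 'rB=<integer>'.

m = 451
d = (-14, -5);  v_rel = (1, 2),  |v_rel|² = 5
v_rel×d = (1)·(-5) − (2)·(-14) = 23
since m = R²·5 − 23²:  R² = (529 + 451) / 5 = 196
R = √196 = 14  ⇒  r_B = 14 − 6 = 8

rB=8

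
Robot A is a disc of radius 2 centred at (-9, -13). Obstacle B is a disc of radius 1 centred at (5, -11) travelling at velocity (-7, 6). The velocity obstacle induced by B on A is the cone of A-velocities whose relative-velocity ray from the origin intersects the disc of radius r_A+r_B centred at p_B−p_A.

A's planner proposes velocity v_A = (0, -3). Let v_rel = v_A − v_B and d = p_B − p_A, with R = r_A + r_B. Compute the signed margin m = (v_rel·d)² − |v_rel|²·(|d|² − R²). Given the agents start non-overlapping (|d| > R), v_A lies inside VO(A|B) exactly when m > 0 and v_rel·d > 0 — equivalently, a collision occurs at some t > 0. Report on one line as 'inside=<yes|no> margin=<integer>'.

d = (14, 2),  |d|² = 200;  R = 2+1 = 3,  c = 200−3² = 191
v_rel = (7, -9),  |v_rel|² = 130;  v_rel·d = (7)·(14) + (-9)·(2) = 80
130·t² − 160·t + 191 = 0  ⇒  m = 80² − 130·191 = -18430
m = -18430 < 0,  v_rel·d = 80 > 0  ⇒  outside

inside=no margin=-18430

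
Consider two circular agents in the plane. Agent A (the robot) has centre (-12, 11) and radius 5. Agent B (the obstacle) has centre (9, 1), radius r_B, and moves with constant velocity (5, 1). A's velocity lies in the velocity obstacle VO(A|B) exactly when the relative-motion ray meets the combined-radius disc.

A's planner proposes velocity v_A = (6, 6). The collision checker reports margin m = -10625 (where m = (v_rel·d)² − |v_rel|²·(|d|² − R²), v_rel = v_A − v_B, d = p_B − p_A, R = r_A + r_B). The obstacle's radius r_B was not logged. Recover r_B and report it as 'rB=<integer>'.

m = -10625
d = (21, -10);  v_rel = (1, 5),  |v_rel|² = 26
v_rel×d = (1)·(-10) − (5)·(21) = -115
since m = R²·26 − (-115)²:  R² = (13225 + -10625) / 26 = 100
R = √100 = 10  ⇒  r_B = 10 − 5 = 5

rB=5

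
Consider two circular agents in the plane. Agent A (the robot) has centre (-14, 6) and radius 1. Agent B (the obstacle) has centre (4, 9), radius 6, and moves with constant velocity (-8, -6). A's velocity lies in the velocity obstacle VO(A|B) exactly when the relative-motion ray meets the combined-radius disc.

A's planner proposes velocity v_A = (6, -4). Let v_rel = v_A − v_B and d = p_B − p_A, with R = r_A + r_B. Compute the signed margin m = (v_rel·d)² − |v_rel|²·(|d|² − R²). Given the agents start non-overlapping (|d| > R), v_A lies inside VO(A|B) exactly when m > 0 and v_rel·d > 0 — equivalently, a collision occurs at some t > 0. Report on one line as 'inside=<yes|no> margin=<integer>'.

d = (18, 3),  |d|² = 333;  R = 1+6 = 7,  c = 333−7² = 284
v_rel = (14, 2),  |v_rel|² = 200;  v_rel·d = (14)·(18) + (2)·(3) = 258
200·t² − 516·t + 284 = 0  ⇒  m = 258² − 200·284 = 9764
m = 9764 > 0,  v_rel·d = 258 > 0  ⇒  inside

inside=yes margin=9764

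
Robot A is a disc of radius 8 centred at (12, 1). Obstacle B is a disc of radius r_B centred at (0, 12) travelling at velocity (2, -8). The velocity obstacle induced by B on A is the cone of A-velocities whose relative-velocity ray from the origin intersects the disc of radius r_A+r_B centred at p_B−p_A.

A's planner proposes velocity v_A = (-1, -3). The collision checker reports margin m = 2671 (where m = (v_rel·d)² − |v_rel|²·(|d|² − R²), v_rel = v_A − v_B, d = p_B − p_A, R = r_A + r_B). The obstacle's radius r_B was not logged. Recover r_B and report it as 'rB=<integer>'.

m = 2671
d = (-12, 11);  v_rel = (-3, 5),  |v_rel|² = 34
v_rel×d = (-3)·(11) − (5)·(-12) = 27
since m = R²·34 − 27²:  R² = (729 + 2671) / 34 = 100
R = √100 = 10  ⇒  r_B = 10 − 8 = 2

rB=2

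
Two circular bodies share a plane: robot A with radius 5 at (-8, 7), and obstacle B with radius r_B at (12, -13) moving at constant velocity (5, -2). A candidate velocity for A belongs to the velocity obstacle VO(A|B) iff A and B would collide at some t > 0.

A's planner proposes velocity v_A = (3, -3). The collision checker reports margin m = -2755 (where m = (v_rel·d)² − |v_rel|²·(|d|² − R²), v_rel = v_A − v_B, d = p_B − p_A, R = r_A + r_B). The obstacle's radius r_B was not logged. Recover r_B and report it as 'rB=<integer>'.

m = -2755
d = (20, -20);  v_rel = (-2, -1),  |v_rel|² = 5
v_rel×d = (-2)·(-20) − (-1)·(20) = 60
since m = R²·5 − 60²:  R² = (3600 + -2755) / 5 = 169
R = √169 = 13  ⇒  r_B = 13 − 5 = 8

rB=8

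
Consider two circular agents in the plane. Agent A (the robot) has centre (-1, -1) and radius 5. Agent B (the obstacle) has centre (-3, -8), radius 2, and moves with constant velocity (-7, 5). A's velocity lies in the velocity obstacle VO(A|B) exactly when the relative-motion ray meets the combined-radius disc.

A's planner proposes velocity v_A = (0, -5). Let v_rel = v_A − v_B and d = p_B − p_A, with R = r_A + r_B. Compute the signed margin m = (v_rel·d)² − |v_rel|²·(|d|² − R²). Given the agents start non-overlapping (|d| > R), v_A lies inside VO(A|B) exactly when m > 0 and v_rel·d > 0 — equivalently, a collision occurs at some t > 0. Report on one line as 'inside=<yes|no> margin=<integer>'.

d = (-2, -7),  |d|² = 53;  R = 5+2 = 7,  c = 53−7² = 4
v_rel = (7, -10),  |v_rel|² = 149;  v_rel·d = (7)·(-2) + (-10)·(-7) = 56
149·t² − 112·t + 4 = 0  ⇒  m = 56² − 149·4 = 2540
m = 2540 > 0,  v_rel·d = 56 > 0  ⇒  inside

inside=yes margin=2540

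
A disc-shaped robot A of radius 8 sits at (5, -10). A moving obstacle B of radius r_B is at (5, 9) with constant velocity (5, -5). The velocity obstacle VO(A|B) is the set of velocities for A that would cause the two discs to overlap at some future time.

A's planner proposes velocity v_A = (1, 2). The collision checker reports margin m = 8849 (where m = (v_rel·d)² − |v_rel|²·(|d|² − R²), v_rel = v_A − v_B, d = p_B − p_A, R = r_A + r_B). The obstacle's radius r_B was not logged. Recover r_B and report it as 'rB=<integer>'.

m = 8849
d = (0, 19);  v_rel = (-4, 7),  |v_rel|² = 65
v_rel×d = (-4)·(19) − (7)·(0) = -76
since m = R²·65 − (-76)²:  R² = (5776 + 8849) / 65 = 225
R = √225 = 15  ⇒  r_B = 15 − 8 = 7

rB=7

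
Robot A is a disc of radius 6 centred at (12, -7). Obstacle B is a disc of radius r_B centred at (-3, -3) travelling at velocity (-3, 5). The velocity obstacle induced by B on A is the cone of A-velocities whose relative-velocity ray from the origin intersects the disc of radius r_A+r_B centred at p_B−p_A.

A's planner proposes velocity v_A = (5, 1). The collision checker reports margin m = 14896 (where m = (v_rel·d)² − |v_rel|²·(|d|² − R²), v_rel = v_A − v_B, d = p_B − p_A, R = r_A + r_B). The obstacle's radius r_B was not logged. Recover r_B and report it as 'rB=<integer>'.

m = 14896
d = (-15, 4);  v_rel = (8, -4),  |v_rel|² = 80
v_rel×d = (8)·(4) − (-4)·(-15) = -28
since m = R²·80 − (-28)²:  R² = (784 + 14896) / 80 = 196
R = √196 = 14  ⇒  r_B = 14 − 6 = 8

rB=8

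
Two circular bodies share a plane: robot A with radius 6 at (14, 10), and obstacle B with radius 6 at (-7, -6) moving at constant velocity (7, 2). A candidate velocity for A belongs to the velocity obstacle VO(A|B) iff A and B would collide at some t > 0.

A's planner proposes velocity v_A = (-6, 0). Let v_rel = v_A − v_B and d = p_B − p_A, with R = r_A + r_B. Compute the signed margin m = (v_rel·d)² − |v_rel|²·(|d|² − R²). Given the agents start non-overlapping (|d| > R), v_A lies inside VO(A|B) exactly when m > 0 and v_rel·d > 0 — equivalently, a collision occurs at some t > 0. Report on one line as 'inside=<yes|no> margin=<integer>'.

d = (-21, -16),  |d|² = 697;  R = 6+6 = 12,  c = 697−12² = 553
v_rel = (-13, -2),  |v_rel|² = 173;  v_rel·d = (-13)·(-21) + (-2)·(-16) = 305
173·t² − 610·t + 553 = 0  ⇒  m = 305² − 173·553 = -2644
m = -2644 < 0,  v_rel·d = 305 > 0  ⇒  outside

inside=no margin=-2644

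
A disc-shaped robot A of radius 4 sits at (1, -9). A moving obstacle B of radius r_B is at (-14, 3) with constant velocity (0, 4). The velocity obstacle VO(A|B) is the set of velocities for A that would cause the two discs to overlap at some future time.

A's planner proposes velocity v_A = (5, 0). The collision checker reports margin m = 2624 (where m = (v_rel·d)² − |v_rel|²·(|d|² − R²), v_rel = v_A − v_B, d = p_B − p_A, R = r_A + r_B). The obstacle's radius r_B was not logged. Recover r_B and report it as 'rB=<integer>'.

m = 2624
d = (-15, 12);  v_rel = (5, -4),  |v_rel|² = 41
v_rel×d = (5)·(12) − (-4)·(-15) = 0
since m = R²·41 − 0²:  R² = (0 + 2624) / 41 = 64
R = √64 = 8  ⇒  r_B = 8 − 4 = 4

rB=4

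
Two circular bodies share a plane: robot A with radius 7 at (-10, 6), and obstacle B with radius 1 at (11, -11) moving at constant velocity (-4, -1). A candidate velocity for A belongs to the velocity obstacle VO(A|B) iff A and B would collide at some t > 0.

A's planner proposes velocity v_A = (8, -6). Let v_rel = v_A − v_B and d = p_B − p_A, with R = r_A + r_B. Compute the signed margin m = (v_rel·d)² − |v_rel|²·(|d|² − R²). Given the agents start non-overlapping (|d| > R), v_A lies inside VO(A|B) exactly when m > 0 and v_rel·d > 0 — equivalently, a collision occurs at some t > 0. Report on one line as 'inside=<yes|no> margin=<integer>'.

d = (21, -17),  |d|² = 730;  R = 7+1 = 8,  c = 730−8² = 666
v_rel = (12, -5),  |v_rel|² = 169;  v_rel·d = (12)·(21) + (-5)·(-17) = 337
169·t² − 674·t + 666 = 0  ⇒  m = 337² − 169·666 = 1015
m = 1015 > 0,  v_rel·d = 337 > 0  ⇒  inside

inside=yes margin=1015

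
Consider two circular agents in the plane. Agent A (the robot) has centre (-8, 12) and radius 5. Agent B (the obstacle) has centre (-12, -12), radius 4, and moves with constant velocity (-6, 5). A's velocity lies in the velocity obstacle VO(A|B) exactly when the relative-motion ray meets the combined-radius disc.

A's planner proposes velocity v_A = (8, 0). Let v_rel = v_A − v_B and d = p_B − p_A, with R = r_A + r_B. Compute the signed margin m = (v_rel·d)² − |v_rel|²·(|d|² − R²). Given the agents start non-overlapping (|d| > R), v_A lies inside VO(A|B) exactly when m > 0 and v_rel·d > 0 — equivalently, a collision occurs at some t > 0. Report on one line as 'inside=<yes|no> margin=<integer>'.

d = (-4, -24),  |d|² = 592;  R = 5+4 = 9,  c = 592−9² = 511
v_rel = (14, -5),  |v_rel|² = 221;  v_rel·d = (14)·(-4) + (-5)·(-24) = 64
221·t² − 128·t + 511 = 0  ⇒  m = 64² − 221·511 = -108835
m = -108835 < 0,  v_rel·d = 64 > 0  ⇒  outside

inside=no margin=-108835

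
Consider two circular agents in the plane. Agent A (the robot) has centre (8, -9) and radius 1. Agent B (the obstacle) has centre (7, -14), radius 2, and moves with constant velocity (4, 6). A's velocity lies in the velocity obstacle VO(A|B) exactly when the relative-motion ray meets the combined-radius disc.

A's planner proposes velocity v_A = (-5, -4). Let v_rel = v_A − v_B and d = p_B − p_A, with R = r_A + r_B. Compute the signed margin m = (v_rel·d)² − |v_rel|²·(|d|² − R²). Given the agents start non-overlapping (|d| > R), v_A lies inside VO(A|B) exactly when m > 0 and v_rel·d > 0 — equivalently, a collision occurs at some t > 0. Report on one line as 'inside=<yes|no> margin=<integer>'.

d = (-1, -5),  |d|² = 26;  R = 1+2 = 3,  c = 26−3² = 17
v_rel = (-9, -10),  |v_rel|² = 181;  v_rel·d = (-9)·(-1) + (-10)·(-5) = 59
181·t² − 118·t + 17 = 0  ⇒  m = 59² − 181·17 = 404
m = 404 > 0,  v_rel·d = 59 > 0  ⇒  inside

inside=yes margin=404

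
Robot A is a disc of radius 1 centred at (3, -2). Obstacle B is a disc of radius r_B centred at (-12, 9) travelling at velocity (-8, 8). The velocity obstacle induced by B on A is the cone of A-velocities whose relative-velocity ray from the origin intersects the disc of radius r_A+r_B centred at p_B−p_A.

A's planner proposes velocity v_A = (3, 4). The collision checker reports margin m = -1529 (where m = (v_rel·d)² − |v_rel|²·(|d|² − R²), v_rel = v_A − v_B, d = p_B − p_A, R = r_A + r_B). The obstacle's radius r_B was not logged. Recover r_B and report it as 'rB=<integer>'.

m = -1529
d = (-15, 11);  v_rel = (11, -4),  |v_rel|² = 137
v_rel×d = (11)·(11) − (-4)·(-15) = 61
since m = R²·137 − 61²:  R² = (3721 + -1529) / 137 = 16
R = √16 = 4  ⇒  r_B = 4 − 1 = 3

rB=3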